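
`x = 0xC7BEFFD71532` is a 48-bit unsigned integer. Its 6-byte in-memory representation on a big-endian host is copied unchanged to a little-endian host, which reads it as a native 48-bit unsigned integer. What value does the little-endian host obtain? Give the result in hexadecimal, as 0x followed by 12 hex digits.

Stored big-endian, the bytes at ascending addresses are C7 BE FF D7 15 32.
Read back as little-endian, the first byte is least significant, giving 0x3215D7FFBEC7.

0x3215D7FFBEC7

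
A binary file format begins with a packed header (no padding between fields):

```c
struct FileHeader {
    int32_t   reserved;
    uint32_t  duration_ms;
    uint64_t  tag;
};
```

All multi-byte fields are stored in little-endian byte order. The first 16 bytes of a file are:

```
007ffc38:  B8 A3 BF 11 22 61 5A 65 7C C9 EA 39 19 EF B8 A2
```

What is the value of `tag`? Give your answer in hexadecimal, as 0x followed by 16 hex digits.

0xA2B8EF1939EAC97C

`tag` follows `reserved` (4 B), `duration_ms` (4 B), so it starts at offset 4 + 4 = 8 and occupies 8 bytes.
Bytes at offsets 8..15: 7C C9 EA 39 19 EF B8 A2.
Little-endian: lowest address holds the least-significant byte.
Reassemble most-significant byte first: A2 B8 EF 19 39 EA C9 7C → 0xA2B8EF1939EAC97C.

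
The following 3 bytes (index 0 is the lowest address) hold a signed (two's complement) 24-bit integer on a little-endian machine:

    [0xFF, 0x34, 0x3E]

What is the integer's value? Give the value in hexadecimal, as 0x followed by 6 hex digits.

0x3E34FF

Little-endian stores the least-significant byte at the lowest address.
Reassemble most-significant byte first: 3E 34 FF → 0x3E34FF.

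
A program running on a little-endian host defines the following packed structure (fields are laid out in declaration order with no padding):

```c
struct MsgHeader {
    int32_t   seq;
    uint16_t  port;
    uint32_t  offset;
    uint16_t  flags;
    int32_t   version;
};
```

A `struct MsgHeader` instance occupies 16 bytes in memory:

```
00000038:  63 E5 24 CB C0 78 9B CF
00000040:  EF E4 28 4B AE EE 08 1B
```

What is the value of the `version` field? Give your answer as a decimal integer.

`version` follows `seq` (4 B), `port` (2 B), `offset` (4 B), `flags` (2 B), so it starts at offset 4 + 2 + 4 + 2 = 12 and occupies 4 bytes.
Bytes at offsets 12..15: AE EE 08 1B.
In little-endian order the low byte comes first in memory.
Reassemble most-significant byte first: 1B 08 EE AE → 0x1B08EEAE.
0x1B08EEAE = 453570222.

453570222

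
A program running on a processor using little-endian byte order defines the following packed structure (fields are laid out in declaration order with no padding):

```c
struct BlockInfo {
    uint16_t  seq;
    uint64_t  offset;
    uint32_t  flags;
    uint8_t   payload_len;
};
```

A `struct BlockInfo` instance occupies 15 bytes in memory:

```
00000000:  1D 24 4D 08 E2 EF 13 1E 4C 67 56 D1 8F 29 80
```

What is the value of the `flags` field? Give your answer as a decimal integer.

`flags` follows `seq` (2 B), `offset` (8 B), so it starts at offset 2 + 8 = 10 and occupies 4 bytes.
Bytes at offsets 10..13: 56 D1 8F 29.
Little-endian stores the least-significant byte at the lowest address.
Reassemble most-significant byte first: 29 8F D1 56 → 0x298FD156.
0x298FD156 = 697291094.

697291094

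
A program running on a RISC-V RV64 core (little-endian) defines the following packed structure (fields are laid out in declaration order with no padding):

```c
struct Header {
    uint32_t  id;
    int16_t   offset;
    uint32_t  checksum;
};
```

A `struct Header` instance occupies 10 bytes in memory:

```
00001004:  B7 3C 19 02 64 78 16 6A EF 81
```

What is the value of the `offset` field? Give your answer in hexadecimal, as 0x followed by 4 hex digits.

`offset` follows `id` (4 bytes), so it starts at byte offset 4 and occupies 2 bytes.
Bytes at offsets 4..5: 64 78.
In little-endian order the low byte comes first in memory.
Reassemble most-significant byte first: 78 64 → 0x7864.

0x7864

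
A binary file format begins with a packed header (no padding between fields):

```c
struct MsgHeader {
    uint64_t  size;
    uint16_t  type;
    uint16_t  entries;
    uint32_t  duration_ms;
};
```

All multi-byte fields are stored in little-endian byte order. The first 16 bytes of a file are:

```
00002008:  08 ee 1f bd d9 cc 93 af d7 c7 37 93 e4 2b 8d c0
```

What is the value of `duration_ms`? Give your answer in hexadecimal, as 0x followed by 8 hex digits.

`duration_ms` follows `size` (8 B), `type` (2 B), `entries` (2 B), so it starts at offset 8 + 2 + 2 = 12 and occupies 4 bytes.
Bytes at offsets 12..15: E4 2B 8D C0.
Little-endian: lowest address holds the least-significant byte.
Reassemble most-significant byte first: C0 8D 2B E4 → 0xC08D2BE4.

0xC08D2BE4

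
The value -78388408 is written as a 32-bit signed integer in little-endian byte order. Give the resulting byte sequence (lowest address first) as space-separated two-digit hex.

48 E3 53 FB

Two's complement of -78388408 in 32 bits: 78388408 = 0x04AC1CB8; invert → 0xFB53E347; add 1 → 0xFB53E348.
Split into bytes (most-significant first): FB 53 E3 48.
Little-endian stores the least-significant byte at the lowest address.
So at ascending addresses the bytes are 48 E3 53 FB.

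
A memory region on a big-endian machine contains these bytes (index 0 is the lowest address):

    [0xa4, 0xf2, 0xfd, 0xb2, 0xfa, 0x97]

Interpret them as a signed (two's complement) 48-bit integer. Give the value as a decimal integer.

-100111431304553

Big-endian stores the most-significant byte at the lowest address.
The bytes are already most-significant first: 0xA4F2FDB2FA97.
Top bit is set, so as a signed 48-bit value this is 0xA4F2FDB2FA97 − 2^48 = -100111431304553.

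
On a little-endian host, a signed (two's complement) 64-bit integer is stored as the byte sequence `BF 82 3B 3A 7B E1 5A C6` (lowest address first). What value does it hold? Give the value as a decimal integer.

Little-endian stores the least-significant byte at the lowest address.
Reassemble most-significant byte first: C6 5A E1 7B 3A 3B 82 BF → 0xC65AE17B3A3B82BF.
Top bit is set, so as a signed 64-bit value this is 0xC65AE17B3A3B82BF − 2^64 = -4153759786921655617.

-4153759786921655617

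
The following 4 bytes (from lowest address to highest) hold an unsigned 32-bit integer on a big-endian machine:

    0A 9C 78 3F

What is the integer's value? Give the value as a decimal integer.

Big-endian stores the most-significant byte at the lowest address.
The bytes are already most-significant first: 0x0A9C783F.
0x0A9C783F = 178026559.

178026559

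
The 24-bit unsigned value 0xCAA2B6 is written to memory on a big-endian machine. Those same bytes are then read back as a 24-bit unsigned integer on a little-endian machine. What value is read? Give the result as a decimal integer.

Stored big-endian, the bytes at ascending addresses are CA A2 B6.
Read back as little-endian, the first byte is least significant, giving 0xB6A2CA.
0xB6A2CA = 11969226.

11969226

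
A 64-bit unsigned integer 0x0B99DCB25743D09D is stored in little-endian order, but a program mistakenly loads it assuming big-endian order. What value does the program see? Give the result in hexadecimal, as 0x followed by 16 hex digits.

0x9DD04357B2DC990B

Stored little-endian, the bytes at ascending addresses are 9D D0 43 57 B2 DC 99 0B.
Read back as big-endian, the last byte is least significant, giving 0x9DD04357B2DC990B.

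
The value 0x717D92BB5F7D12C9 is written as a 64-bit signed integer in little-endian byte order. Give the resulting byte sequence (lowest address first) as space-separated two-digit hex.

Split into bytes (most-significant first): 71 7D 92 BB 5F 7D 12 C9.
In little-endian order the low byte comes first in memory.
So at ascending addresses the bytes are C9 12 7D 5F BB 92 7D 71.

C9 12 7D 5F BB 92 7D 71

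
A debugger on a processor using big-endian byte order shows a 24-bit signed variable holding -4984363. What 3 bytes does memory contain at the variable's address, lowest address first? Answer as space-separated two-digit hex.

Two's complement of -4984363 in 24 bits: 4984363 = 0x4C0E2B; invert → 0xB3F1D4; add 1 → 0xB3F1D5.
Split into bytes (most-significant first): B3 F1 D5.
Big-endian stores the most-significant byte at the lowest address.
So the memory order matches the most-significant-first order: B3 F1 D5.

B3 F1 D5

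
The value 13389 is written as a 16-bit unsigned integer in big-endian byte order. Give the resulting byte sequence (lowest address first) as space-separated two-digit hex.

13389 in hexadecimal, padded to 16 bits, is 0x344D.
Split into bytes (most-significant first): 34 4D.
Big-endian stores the most-significant byte at the lowest address.
So the memory order matches the most-significant-first order: 34 4D.

34 4D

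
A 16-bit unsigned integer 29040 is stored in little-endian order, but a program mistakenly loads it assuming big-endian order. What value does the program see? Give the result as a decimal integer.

29040 in 16-bit hexadecimal is 0x7170.
Stored little-endian, the bytes at ascending addresses are 70 71.
Read back as big-endian, the last byte is least significant, giving 0x7071.
0x7071 = 28785.

28785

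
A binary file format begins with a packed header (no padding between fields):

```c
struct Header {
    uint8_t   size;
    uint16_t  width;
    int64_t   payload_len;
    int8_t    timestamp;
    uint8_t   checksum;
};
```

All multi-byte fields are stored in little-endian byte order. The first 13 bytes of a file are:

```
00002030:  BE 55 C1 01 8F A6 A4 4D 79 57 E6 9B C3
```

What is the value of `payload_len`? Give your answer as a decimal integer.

`payload_len` follows `size` (1 B), `width` (2 B), so it starts at offset 1 + 2 = 3 and occupies 8 bytes.
Bytes at offsets 3..10: 01 8F A6 A4 4D 79 57 E6.
Little-endian stores the least-significant byte at the lowest address.
Reassemble most-significant byte first: E6 57 79 4D A4 A6 8F 01 → 0xE657794DA4A68F01.
Top bit is set, so as a signed 64-bit value this is 0xE657794DA4A68F01 − 2^64 = -1848875747630477567.

-1848875747630477567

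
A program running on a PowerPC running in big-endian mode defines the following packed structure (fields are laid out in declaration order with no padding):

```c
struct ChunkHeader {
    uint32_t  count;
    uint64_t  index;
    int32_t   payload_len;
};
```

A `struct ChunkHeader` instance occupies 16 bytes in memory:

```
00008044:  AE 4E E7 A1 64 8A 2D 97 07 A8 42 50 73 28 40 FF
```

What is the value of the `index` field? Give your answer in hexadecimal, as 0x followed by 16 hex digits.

`index` follows `count` (4 bytes), so it starts at byte offset 4 and occupies 8 bytes.
Bytes at offsets 4..11: 64 8A 2D 97 07 A8 42 50.
Big-endian stores the most-significant byte at the lowest address.
The bytes are already most-significant first: 0x648A2D9707A84250.

0x648A2D9707A84250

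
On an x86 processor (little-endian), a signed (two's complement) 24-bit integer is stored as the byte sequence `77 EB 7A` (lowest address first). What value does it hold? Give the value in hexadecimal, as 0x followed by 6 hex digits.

Little-endian stores the least-significant byte at the lowest address.
Reassemble most-significant byte first: 7A EB 77 → 0x7AEB77.

0x7AEB77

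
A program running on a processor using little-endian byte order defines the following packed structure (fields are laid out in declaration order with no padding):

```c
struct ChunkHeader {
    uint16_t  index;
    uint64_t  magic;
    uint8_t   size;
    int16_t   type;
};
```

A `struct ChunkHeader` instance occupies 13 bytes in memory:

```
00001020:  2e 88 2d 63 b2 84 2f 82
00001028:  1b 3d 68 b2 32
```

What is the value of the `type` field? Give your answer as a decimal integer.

12978

`type` follows `index` (2 B), `magic` (8 B), `size` (1 B), so it starts at offset 2 + 8 + 1 = 11 and occupies 2 bytes.
Bytes at offsets 11..12: B2 32.
Little-endian stores the least-significant byte at the lowest address.
Reassemble most-significant byte first: 32 B2 → 0x32B2.
0x32B2 = 12978.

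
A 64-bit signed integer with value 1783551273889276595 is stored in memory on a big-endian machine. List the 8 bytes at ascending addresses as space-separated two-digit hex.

1783551273889276595 in hexadecimal, padded to 64 bits, is 0x18C0726F16DDA2B3.
Split into bytes (most-significant first): 18 C0 72 6F 16 DD A2 B3.
Big-endian: lowest address holds the most-significant byte.
So the memory order matches the most-significant-first order: 18 C0 72 6F 16 DD A2 B3.

18 C0 72 6F 16 DD A2 B3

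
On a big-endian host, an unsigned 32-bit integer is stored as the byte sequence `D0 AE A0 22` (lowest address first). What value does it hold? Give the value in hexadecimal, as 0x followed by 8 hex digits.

0xD0AEA022

Big-endian stores the most-significant byte at the lowest address.
The bytes are already most-significant first: 0xD0AEA022.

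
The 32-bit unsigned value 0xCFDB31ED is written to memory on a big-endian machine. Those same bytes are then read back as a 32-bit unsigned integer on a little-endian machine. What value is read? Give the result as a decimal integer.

3979467727

Stored big-endian, the bytes at ascending addresses are CF DB 31 ED.
Read back as little-endian, the first byte is least significant, giving 0xED31DBCF.
0xED31DBCF = 3979467727.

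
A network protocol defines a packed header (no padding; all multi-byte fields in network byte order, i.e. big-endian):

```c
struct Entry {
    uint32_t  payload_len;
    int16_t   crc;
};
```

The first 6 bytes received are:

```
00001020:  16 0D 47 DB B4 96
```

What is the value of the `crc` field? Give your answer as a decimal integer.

-19306

`crc` follows `payload_len` (4 bytes), so it starts at byte offset 4 and occupies 2 bytes.
Bytes at offsets 4..5: B4 96.
Big-endian: lowest address holds the most-significant byte.
The bytes are already most-significant first: 0xB496.
Top bit is set, so as a signed 16-bit value this is 0xB496 − 2^16 = -19306.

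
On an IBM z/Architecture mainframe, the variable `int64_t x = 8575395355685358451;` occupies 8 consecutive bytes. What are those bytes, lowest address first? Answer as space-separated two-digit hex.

77 01 EC A4 40 29 0B 73

8575395355685358451 in hexadecimal, padded to 64 bits, is 0x7701ECA440290B73.
Split into bytes (most-significant first): 77 01 EC A4 40 29 0B 73.
Big-endian: lowest address holds the most-significant byte.
So the memory order matches the most-significant-first order: 77 01 EC A4 40 29 0B 73.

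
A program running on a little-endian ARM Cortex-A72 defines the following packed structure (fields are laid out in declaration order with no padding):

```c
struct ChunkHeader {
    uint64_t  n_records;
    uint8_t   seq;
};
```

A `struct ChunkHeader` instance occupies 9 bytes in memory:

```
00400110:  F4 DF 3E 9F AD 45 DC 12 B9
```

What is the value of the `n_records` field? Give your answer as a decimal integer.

1359037799562403828

`n_records` is the first field, at byte offset 0, occupying 8 bytes.
Bytes at offsets 0..7: F4 DF 3E 9F AD 45 DC 12.
Little-endian: lowest address holds the least-significant byte.
Reassemble most-significant byte first: 12 DC 45 AD 9F 3E DF F4 → 0x12DC45AD9F3EDFF4.
0x12DC45AD9F3EDFF4 = 1359037799562403828.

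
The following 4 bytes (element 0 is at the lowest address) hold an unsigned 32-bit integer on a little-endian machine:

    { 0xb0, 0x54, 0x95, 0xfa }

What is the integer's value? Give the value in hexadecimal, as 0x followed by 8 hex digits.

In little-endian order the low byte comes first in memory.
Reassemble most-significant byte first: FA 95 54 B0 → 0xFA9554B0.

0xFA9554B0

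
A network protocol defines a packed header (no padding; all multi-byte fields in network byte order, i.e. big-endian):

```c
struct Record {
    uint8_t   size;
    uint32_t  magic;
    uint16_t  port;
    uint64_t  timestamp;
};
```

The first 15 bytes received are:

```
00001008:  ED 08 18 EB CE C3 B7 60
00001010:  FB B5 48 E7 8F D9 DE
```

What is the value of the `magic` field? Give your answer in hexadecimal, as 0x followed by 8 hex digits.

0x0818EBCE

`magic` follows `size` (1 byte), so it starts at byte offset 1 and occupies 4 bytes.
Bytes at offsets 1..4: 08 18 EB CE.
Big-endian stores the most-significant byte at the lowest address.
The bytes are already most-significant first: 0x0818EBCE.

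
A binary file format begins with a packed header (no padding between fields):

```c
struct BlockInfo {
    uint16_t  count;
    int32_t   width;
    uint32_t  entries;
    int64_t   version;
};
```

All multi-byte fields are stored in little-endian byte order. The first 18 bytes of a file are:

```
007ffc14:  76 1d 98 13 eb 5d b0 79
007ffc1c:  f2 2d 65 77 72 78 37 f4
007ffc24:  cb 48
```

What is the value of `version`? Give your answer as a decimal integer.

`version` follows `count` (2 B), `width` (4 B), `entries` (4 B), so it starts at offset 2 + 4 + 4 = 10 and occupies 8 bytes.
Bytes at offsets 10..17: 65 77 72 78 37 F4 CB 48.
Little-endian: lowest address holds the least-significant byte.
Reassemble most-significant byte first: 48 CB F4 37 78 72 77 65 → 0x48CBF43778727765.
0x48CBF43778727765 = 5245554710084220773.

5245554710084220773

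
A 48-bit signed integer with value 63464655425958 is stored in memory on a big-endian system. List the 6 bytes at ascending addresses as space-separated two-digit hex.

39 B8 84 3E 11 A6

63464655425958 in hexadecimal, padded to 48 bits, is 0x39B8843E11A6.
Split into bytes (most-significant first): 39 B8 84 3E 11 A6.
In big-endian order the high byte comes first in memory.
So the memory order matches the most-significant-first order: 39 B8 84 3E 11 A6.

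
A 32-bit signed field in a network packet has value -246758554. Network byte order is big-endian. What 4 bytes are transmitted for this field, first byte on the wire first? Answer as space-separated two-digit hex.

Two's complement of -246758554 in 32 bits: 246758554 = 0x0EB53C9A; invert → 0xF14AC365; add 1 → 0xF14AC366.
Split into bytes (most-significant first): F1 4A C3 66.
In big-endian order the high byte comes first in memory.
So the memory order matches the most-significant-first order: F1 4A C3 66.

F1 4A C3 66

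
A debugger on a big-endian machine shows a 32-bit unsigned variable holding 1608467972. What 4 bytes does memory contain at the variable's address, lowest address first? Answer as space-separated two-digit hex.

5F DF 46 04

1608467972 in hexadecimal, padded to 32 bits, is 0x5FDF4604.
Split into bytes (most-significant first): 5F DF 46 04.
Big-endian: lowest address holds the most-significant byte.
So the memory order matches the most-significant-first order: 5F DF 46 04.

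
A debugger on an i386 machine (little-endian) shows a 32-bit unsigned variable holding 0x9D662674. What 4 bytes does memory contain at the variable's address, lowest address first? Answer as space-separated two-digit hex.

Split into bytes (most-significant first): 9D 66 26 74.
In little-endian order the low byte comes first in memory.
So at ascending addresses the bytes are 74 26 66 9D.

74 26 66 9D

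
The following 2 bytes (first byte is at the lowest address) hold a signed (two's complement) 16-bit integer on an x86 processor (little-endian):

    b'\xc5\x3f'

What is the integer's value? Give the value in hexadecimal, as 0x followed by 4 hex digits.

0x3FC5

Little-endian: lowest address holds the least-significant byte.
Reassemble most-significant byte first: 3F C5 → 0x3FC5.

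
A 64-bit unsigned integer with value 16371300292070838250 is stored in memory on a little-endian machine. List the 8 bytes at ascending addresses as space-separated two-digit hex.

16371300292070838250 in hexadecimal, padded to 64 bits, is 0xE3328AE074218FEA.
Split into bytes (most-significant first): E3 32 8A E0 74 21 8F EA.
Little-endian stores the least-significant byte at the lowest address.
So at ascending addresses the bytes are EA 8F 21 74 E0 8A 32 E3.

EA 8F 21 74 E0 8A 32 E3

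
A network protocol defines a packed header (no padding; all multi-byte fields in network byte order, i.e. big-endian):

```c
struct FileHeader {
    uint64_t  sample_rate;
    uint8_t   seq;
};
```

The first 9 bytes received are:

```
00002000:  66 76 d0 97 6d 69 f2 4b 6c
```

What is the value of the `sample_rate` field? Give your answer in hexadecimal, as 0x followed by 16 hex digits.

0x6676D0976D69F24B

`sample_rate` is the first field, at byte offset 0, occupying 8 bytes.
Bytes at offsets 0..7: 66 76 D0 97 6D 69 F2 4B.
Big-endian: lowest address holds the most-significant byte.
The bytes are already most-significant first: 0x6676D0976D69F24B.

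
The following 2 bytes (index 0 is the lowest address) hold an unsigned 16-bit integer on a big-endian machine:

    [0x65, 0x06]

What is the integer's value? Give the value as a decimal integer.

25862

Big-endian stores the most-significant byte at the lowest address.
The bytes are already most-significant first: 0x6506.
0x6506 = 25862.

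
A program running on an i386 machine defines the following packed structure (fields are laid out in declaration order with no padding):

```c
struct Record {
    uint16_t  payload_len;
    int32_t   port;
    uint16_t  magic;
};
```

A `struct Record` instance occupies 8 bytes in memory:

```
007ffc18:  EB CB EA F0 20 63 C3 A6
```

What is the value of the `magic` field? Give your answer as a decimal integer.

42691

`magic` follows `payload_len` (2 B), `port` (4 B), so it starts at offset 2 + 4 = 6 and occupies 2 bytes.
Bytes at offsets 6..7: C3 A6.
In little-endian order the low byte comes first in memory.
Reassemble most-significant byte first: A6 C3 → 0xA6C3.
0xA6C3 = 42691.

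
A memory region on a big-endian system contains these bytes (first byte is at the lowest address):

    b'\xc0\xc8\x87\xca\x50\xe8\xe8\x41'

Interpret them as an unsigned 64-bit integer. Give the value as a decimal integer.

13891502353634879553

Big-endian stores the most-significant byte at the lowest address.
The bytes are already most-significant first: 0xC0C887CA50E8E841.
0xC0C887CA50E8E841 = 13891502353634879553.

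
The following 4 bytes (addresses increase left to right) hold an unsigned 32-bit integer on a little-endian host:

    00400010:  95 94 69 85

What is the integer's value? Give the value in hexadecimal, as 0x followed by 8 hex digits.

Little-endian stores the least-significant byte at the lowest address.
Reassemble most-significant byte first: 85 69 94 95 → 0x85699495.

0x85699495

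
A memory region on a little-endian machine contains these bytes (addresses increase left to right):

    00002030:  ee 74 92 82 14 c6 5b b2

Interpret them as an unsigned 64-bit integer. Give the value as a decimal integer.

12852083753024124142

Little-endian: lowest address holds the least-significant byte.
Reassemble most-significant byte first: B2 5B C6 14 82 92 74 EE → 0xB25BC614829274EE.
0xB25BC614829274EE = 12852083753024124142.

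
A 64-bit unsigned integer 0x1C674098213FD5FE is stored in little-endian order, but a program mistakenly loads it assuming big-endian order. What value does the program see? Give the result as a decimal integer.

18362652469193893660

Stored little-endian, the bytes at ascending addresses are FE D5 3F 21 98 40 67 1C.
Read back as big-endian, the last byte is least significant, giving 0xFED53F219840671C.
0xFED53F219840671C = 18362652469193893660.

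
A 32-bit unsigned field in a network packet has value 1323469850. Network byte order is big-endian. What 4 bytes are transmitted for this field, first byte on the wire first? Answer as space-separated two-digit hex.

4E E2 8C 1A

1323469850 in hexadecimal, padded to 32 bits, is 0x4EE28C1A.
Split into bytes (most-significant first): 4E E2 8C 1A.
In big-endian order the high byte comes first in memory.
So the memory order matches the most-significant-first order: 4E E2 8C 1A.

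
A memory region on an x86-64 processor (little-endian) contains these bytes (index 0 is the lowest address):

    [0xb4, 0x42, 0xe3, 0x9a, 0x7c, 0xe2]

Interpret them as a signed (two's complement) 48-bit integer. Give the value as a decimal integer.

-32450174303564

Little-endian stores the least-significant byte at the lowest address.
Reassemble most-significant byte first: E2 7C 9A E3 42 B4 → 0xE27C9AE342B4.
Top bit is set, so as a signed 48-bit value this is 0xE27C9AE342B4 − 2^48 = -32450174303564.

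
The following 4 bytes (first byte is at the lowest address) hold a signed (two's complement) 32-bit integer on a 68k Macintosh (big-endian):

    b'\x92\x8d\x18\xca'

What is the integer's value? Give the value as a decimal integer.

-1836246838

Big-endian stores the most-significant byte at the lowest address.
The bytes are already most-significant first: 0x928D18CA.
Top bit is set, so as a signed 32-bit value this is 0x928D18CA − 2^32 = -1836246838.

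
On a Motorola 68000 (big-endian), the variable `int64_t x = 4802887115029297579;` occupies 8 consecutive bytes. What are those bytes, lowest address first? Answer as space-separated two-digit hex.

42 A7 48 62 63 9F 39 AB

4802887115029297579 in hexadecimal, padded to 64 bits, is 0x42A74862639F39AB.
Split into bytes (most-significant first): 42 A7 48 62 63 9F 39 AB.
In big-endian order the high byte comes first in memory.
So the memory order matches the most-significant-first order: 42 A7 48 62 63 9F 39 AB.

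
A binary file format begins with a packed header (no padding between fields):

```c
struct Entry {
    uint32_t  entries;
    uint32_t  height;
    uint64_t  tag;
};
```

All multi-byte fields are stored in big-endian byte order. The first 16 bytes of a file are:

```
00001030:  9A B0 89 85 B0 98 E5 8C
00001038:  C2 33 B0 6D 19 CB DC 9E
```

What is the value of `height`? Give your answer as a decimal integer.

`height` follows `entries` (4 bytes), so it starts at byte offset 4 and occupies 4 bytes.
Bytes at offsets 4..7: B0 98 E5 8C.
Big-endian: lowest address holds the most-significant byte.
The bytes are already most-significant first: 0xB098E58C.
0xB098E58C = 2962810252.

2962810252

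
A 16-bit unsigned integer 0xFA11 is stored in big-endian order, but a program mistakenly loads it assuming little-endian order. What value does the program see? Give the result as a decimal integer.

4602

Stored big-endian, the bytes at ascending addresses are FA 11.
Read back as little-endian, the first byte is least significant, giving 0x11FA.
0x11FA = 4602.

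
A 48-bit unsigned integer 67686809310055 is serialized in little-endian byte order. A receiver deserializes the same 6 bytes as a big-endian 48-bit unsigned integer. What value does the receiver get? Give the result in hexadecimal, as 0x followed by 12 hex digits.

67686809310055 in 48-bit hexadecimal is 0x3D8F90399367.
Stored little-endian, the bytes at ascending addresses are 67 93 39 90 8F 3D.
Read back as big-endian, the last byte is least significant, giving 0x679339908F3D.

0x679339908F3D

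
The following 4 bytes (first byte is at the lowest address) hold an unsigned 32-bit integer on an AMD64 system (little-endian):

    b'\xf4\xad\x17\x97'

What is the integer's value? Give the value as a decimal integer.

2534911476

Little-endian stores the least-significant byte at the lowest address.
Reassemble most-significant byte first: 97 17 AD F4 → 0x9717ADF4.
0x9717ADF4 = 2534911476.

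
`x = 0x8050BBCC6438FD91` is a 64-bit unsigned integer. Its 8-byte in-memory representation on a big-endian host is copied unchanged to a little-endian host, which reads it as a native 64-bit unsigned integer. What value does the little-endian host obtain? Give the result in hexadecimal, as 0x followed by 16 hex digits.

0x91FD3864CCBB5080

Stored big-endian, the bytes at ascending addresses are 80 50 BB CC 64 38 FD 91.
Read back as little-endian, the first byte is least significant, giving 0x91FD3864CCBB5080.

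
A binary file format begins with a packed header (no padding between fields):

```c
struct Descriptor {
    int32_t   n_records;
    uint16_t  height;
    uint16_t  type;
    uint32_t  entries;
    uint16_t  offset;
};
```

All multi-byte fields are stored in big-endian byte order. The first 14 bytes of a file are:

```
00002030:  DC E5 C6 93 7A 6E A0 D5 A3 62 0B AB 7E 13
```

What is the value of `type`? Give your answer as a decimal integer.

`type` follows `n_records` (4 B), `height` (2 B), so it starts at offset 4 + 2 = 6 and occupies 2 bytes.
Bytes at offsets 6..7: A0 D5.
Big-endian stores the most-significant byte at the lowest address.
The bytes are already most-significant first: 0xA0D5.
0xA0D5 = 41173.

41173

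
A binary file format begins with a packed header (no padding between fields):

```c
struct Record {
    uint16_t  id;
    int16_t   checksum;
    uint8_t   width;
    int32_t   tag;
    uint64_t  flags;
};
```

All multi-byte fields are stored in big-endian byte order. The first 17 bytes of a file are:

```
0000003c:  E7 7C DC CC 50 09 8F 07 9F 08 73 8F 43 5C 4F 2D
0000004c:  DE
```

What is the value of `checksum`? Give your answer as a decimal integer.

-9012

`checksum` follows `id` (2 bytes), so it starts at byte offset 2 and occupies 2 bytes.
Bytes at offsets 2..3: DC CC.
Big-endian: lowest address holds the most-significant byte.
The bytes are already most-significant first: 0xDCCC.
Top bit is set, so as a signed 16-bit value this is 0xDCCC − 2^16 = -9012.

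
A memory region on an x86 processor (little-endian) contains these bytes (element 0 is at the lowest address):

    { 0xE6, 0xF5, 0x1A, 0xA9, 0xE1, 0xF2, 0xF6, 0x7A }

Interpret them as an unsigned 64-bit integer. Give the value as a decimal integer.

8860536367916709350

In little-endian order the low byte comes first in memory.
Reassemble most-significant byte first: 7A F6 F2 E1 A9 1A F5 E6 → 0x7AF6F2E1A91AF5E6.
0x7AF6F2E1A91AF5E6 = 8860536367916709350.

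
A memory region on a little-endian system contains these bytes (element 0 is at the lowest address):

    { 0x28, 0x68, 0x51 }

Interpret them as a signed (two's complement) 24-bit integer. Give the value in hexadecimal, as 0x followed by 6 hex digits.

0x516828

Little-endian stores the least-significant byte at the lowest address.
Reassemble most-significant byte first: 51 68 28 → 0x516828.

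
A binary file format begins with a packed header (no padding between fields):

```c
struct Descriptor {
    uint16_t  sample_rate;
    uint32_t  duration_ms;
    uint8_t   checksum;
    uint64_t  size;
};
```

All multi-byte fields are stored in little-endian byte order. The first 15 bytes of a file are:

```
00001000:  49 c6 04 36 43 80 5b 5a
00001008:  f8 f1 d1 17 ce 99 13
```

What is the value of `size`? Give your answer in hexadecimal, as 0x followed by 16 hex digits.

`size` follows `sample_rate` (2 B), `duration_ms` (4 B), `checksum` (1 B), so it starts at offset 2 + 4 + 1 = 7 and occupies 8 bytes.
Bytes at offsets 7..14: 5A F8 F1 D1 17 CE 99 13.
Little-endian stores the least-significant byte at the lowest address.
Reassemble most-significant byte first: 13 99 CE 17 D1 F1 F8 5A → 0x1399CE17D1F1F85A.

0x1399CE17D1F1F85A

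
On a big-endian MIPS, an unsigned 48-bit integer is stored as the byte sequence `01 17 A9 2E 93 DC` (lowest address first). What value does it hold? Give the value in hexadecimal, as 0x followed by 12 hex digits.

Big-endian stores the most-significant byte at the lowest address.
The bytes are already most-significant first: 0x0117A92E93DC.

0x0117A92E93DC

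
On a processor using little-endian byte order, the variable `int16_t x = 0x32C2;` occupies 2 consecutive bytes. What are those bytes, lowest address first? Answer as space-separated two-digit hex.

C2 32

Split into bytes (most-significant first): 32 C2.
In little-endian order the low byte comes first in memory.
So at ascending addresses the bytes are C2 32.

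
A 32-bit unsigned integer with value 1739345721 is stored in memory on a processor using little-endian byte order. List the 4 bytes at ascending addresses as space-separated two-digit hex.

39 4F AC 67

1739345721 in hexadecimal, padded to 32 bits, is 0x67AC4F39.
Split into bytes (most-significant first): 67 AC 4F 39.
Little-endian: lowest address holds the least-significant byte.
So at ascending addresses the bytes are 39 4F AC 67.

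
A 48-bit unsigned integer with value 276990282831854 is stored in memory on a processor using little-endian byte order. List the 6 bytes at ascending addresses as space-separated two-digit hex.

276990282831854 in hexadecimal, padded to 48 bits, is 0xFBEBD36A17EE.
Split into bytes (most-significant first): FB EB D3 6A 17 EE.
In little-endian order the low byte comes first in memory.
So at ascending addresses the bytes are EE 17 6A D3 EB FB.

EE 17 6A D3 EB FB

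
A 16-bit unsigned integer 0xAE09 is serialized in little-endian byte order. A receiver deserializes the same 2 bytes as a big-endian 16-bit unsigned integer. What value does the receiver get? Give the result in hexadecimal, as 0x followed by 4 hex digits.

Stored little-endian, the bytes at ascending addresses are 09 AE.
Read back as big-endian, the last byte is least significant, giving 0x09AE.

0x09AE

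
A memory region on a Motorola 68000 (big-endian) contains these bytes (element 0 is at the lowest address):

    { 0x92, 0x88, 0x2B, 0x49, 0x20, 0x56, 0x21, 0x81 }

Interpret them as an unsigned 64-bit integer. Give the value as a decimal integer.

10558736919445250433

Big-endian: lowest address holds the most-significant byte.
The bytes are already most-significant first: 0x92882B4920562181.
0x92882B4920562181 = 10558736919445250433.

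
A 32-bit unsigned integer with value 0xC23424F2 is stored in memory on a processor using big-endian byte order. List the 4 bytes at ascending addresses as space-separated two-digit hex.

C2 34 24 F2

Split into bytes (most-significant first): C2 34 24 F2.
In big-endian order the high byte comes first in memory.
So the memory order matches the most-significant-first order: C2 34 24 F2.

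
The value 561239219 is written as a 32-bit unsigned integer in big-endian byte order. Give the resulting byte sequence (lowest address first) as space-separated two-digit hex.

561239219 in hexadecimal, padded to 32 bits, is 0x2173D4B3.
Split into bytes (most-significant first): 21 73 D4 B3.
Big-endian stores the most-significant byte at the lowest address.
So the memory order matches the most-significant-first order: 21 73 D4 B3.

21 73 D4 B3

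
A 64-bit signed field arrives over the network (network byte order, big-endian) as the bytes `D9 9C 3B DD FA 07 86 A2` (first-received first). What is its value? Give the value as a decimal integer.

-2766270246543718750

In big-endian order the high byte comes first in memory.
The bytes are already most-significant first: 0xD99C3BDDFA0786A2.
Top bit is set, so as a signed 64-bit value this is 0xD99C3BDDFA0786A2 − 2^64 = -2766270246543718750.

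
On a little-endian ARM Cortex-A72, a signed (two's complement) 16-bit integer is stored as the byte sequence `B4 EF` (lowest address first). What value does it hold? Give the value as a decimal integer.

Little-endian: lowest address holds the least-significant byte.
Reassemble most-significant byte first: EF B4 → 0xEFB4.
Top bit is set, so as a signed 16-bit value this is 0xEFB4 − 2^16 = -4172.

-4172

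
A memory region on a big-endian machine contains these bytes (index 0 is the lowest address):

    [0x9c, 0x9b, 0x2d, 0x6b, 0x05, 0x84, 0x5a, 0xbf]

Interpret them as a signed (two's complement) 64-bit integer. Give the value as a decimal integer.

-7162080844725331265

In big-endian order the high byte comes first in memory.
The bytes are already most-significant first: 0x9C9B2D6B05845ABF.
Top bit is set, so as a signed 64-bit value this is 0x9C9B2D6B05845ABF − 2^64 = -7162080844725331265.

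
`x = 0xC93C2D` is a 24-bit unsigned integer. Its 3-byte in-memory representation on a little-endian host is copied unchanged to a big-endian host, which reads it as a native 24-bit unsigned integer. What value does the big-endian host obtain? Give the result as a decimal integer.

Stored little-endian, the bytes at ascending addresses are 2D 3C C9.
Read back as big-endian, the last byte is least significant, giving 0x2D3CC9.
0x2D3CC9 = 2964681.

2964681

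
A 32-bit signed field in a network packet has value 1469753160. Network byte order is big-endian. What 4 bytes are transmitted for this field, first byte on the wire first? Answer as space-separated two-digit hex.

1469753160 in hexadecimal, padded to 32 bits, is 0x579AA748.
Split into bytes (most-significant first): 57 9A A7 48.
Big-endian: lowest address holds the most-significant byte.
So the memory order matches the most-significant-first order: 57 9A A7 48.

57 9A A7 48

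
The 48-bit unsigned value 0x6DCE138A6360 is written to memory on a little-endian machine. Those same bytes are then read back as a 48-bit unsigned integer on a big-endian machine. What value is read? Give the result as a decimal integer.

105980634582637

Stored little-endian, the bytes at ascending addresses are 60 63 8A 13 CE 6D.
Read back as big-endian, the last byte is least significant, giving 0x60638A13CE6D.
0x60638A13CE6D = 105980634582637.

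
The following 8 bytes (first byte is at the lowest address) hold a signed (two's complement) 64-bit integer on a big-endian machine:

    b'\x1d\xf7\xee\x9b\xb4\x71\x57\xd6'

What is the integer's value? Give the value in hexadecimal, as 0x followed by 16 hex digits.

Big-endian stores the most-significant byte at the lowest address.
The bytes are already most-significant first: 0x1DF7EE9BB47157D6.

0x1DF7EE9BB47157D6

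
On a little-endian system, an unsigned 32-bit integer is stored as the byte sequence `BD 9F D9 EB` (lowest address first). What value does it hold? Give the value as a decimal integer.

3956907965

Little-endian stores the least-significant byte at the lowest address.
Reassemble most-significant byte first: EB D9 9F BD → 0xEBD99FBD.
0xEBD99FBD = 3956907965.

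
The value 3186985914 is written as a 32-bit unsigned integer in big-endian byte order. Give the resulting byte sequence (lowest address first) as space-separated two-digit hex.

3186985914 in hexadecimal, padded to 32 bits, is 0xBDF58BBA.
Split into bytes (most-significant first): BD F5 8B BA.
Big-endian stores the most-significant byte at the lowest address.
So the memory order matches the most-significant-first order: BD F5 8B BA.

BD F5 8B BA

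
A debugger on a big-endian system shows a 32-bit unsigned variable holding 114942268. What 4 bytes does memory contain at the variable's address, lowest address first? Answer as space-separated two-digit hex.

06 D9 E1 3C

114942268 in hexadecimal, padded to 32 bits, is 0x06D9E13C.
Split into bytes (most-significant first): 06 D9 E1 3C.
Big-endian: lowest address holds the most-significant byte.
So the memory order matches the most-significant-first order: 06 D9 E1 3C.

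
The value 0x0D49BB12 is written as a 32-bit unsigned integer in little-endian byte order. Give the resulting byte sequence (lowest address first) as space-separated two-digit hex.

12 BB 49 0D

Split into bytes (most-significant first): 0D 49 BB 12.
In little-endian order the low byte comes first in memory.
So at ascending addresses the bytes are 12 BB 49 0D.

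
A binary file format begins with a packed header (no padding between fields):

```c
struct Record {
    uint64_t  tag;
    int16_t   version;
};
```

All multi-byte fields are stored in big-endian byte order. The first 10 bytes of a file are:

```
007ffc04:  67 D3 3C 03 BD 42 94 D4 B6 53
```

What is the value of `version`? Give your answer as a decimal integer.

-18861

`version` follows `tag` (8 bytes), so it starts at byte offset 8 and occupies 2 bytes.
Bytes at offsets 8..9: B6 53.
In big-endian order the high byte comes first in memory.
The bytes are already most-significant first: 0xB653.
Top bit is set, so as a signed 16-bit value this is 0xB653 − 2^16 = -18861.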